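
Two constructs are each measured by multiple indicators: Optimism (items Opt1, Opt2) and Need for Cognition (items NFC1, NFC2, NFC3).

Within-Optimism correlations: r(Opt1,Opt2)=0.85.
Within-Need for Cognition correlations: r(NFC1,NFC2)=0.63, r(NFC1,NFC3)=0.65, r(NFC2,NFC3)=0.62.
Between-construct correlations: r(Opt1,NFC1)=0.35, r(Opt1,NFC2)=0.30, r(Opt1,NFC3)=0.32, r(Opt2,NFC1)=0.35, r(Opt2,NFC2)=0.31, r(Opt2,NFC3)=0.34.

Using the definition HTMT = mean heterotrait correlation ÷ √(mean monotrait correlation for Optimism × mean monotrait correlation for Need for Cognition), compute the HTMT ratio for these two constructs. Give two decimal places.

0.45

Mean between = 1.97/6 = 0.3283.
Mean within-Opt = 0.85/1 = 0.8500; mean within-NFC = 1.90/3 = 0.6333.
Geometric mean = √(0.8500 × 0.6333) = 0.7337.
HTMT = 0.3283 / 0.7337 = 0.45.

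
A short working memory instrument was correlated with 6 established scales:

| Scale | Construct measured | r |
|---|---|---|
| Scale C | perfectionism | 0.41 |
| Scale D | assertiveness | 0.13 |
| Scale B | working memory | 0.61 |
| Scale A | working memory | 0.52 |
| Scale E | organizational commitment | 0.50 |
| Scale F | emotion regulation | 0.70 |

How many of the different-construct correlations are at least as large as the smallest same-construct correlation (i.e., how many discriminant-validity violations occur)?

1

Convergent (same construct = working memory): Scale B, Scale A.
Smallest convergent = 0.52. Discriminant values: 0.41, 0.13, 0.50, 0.70; count ≥ 0.52 → 1.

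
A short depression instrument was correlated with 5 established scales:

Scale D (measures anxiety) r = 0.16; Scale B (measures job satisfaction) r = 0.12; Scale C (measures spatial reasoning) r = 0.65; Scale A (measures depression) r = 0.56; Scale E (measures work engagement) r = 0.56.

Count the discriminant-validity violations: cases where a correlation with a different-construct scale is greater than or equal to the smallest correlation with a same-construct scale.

2

Convergent (same construct = depression): Scale A.
Smallest convergent = 0.56. Discriminant values: 0.16, 0.12, 0.65, 0.56; count ≥ 0.56 → 2.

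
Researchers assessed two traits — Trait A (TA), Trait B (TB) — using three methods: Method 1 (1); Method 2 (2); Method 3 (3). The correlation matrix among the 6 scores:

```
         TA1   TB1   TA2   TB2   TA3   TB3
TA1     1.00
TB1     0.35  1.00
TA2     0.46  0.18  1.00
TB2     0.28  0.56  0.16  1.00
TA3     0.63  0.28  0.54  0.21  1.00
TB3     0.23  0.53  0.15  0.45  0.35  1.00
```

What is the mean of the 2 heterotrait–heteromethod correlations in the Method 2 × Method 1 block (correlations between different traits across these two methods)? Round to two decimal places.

HTHM values (method 2 × method 1): 0.18, 0.28; mean = 0.46/2 = 0.23.

0.23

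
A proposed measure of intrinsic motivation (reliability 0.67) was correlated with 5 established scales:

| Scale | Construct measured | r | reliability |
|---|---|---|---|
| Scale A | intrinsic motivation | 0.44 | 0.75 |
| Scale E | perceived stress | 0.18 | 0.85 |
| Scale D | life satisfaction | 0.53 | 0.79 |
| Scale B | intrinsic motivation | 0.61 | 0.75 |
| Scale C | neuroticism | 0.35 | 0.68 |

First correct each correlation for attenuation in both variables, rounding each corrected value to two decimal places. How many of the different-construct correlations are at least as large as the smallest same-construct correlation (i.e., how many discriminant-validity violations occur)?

Disattenuated r (r / √(r_scale · r_new)):
  Scale A (conv): 0.44 / √(0.75·0.67) = 0.62
  Scale E (disc): 0.18 / √(0.85·0.67) = 0.24
  Scale D (disc): 0.53 / √(0.79·0.67) = 0.73
  Scale B (conv): 0.61 / √(0.75·0.67) = 0.86
  Scale C (disc): 0.35 / √(0.68·0.67) = 0.52
Smallest convergent = 0.62. Discriminant values: 0.24, 0.73, 0.52; count ≥ 0.62 → 1.

1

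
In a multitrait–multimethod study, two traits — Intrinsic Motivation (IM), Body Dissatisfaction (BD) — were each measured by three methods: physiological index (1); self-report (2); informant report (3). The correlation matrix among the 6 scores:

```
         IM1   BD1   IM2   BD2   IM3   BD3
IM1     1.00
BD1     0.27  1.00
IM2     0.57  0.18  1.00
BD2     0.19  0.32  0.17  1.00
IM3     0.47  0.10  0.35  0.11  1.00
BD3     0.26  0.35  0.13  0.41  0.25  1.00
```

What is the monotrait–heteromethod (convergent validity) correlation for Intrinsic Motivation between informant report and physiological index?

0.47

Same trait (IM), different methods: r(IM3, IM1) = 0.47.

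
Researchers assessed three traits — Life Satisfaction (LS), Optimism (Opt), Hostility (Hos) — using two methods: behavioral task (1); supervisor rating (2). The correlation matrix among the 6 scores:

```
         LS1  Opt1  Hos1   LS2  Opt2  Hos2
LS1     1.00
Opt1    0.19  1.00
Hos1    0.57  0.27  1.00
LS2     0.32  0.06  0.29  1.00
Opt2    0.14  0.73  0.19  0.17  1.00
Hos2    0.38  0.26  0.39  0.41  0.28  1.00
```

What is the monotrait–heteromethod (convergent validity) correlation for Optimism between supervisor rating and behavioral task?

0.73

Same trait (Opt), different methods: r(Opt2, Opt1) = 0.73.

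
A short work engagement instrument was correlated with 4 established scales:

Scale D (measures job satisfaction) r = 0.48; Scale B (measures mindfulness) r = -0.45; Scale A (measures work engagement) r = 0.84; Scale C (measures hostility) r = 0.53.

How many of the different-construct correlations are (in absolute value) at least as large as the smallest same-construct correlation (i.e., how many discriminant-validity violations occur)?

0

Convergent (same construct = work engagement): Scale A.
Smallest convergent = 0.84. Discriminant |r|: 0.48, 0.45, 0.53; count ≥ 0.84 → 0.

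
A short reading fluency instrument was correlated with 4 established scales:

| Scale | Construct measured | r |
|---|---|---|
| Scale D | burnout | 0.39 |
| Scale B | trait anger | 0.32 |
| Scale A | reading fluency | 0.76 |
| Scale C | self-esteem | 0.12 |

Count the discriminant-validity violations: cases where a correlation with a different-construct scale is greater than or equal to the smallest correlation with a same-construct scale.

0

Convergent (same construct = reading fluency): Scale A.
Smallest convergent = 0.76. Discriminant values: 0.39, 0.32, 0.12; count ≥ 0.76 → 0.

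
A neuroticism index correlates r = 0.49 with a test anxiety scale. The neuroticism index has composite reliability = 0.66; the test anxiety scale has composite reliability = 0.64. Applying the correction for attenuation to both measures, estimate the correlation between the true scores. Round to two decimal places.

0.75

r_true = r_obs / √(r_xx · r_yy) = 0.49 / √(0.66 × 0.64) = 0.49 / √0.4224 = 0.49 / 0.6499 ≈ 0.75.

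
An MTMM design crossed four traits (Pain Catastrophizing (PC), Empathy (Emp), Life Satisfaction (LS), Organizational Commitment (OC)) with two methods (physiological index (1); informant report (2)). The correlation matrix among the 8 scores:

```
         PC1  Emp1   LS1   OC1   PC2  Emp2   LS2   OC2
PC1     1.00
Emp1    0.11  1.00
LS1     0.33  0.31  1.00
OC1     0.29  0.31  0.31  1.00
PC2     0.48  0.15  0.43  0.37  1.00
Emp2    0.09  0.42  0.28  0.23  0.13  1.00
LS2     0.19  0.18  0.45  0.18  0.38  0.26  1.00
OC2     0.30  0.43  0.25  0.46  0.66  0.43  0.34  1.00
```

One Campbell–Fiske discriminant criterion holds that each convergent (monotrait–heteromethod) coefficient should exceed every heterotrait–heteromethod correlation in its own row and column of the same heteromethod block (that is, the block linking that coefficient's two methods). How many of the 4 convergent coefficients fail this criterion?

1

Convergent coefficients and their comparison sets:
PC (methods 1·2): 0.48 vs {0.09, 0.15, 0.19, 0.43, 0.30, 0.37} → pass.
Emp (methods 1·2): 0.42 vs {0.15, 0.09, 0.18, 0.28, 0.43, 0.23} → fail.
LS (methods 1·2): 0.45 vs {0.43, 0.19, 0.28, 0.18, 0.25, 0.18} → pass.
OC (methods 1·2): 0.46 vs {0.37, 0.30, 0.23, 0.43, 0.18, 0.25} → pass.
1 of 4 fail.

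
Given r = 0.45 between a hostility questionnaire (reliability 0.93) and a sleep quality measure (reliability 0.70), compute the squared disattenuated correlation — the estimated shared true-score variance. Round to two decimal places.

Disattenuated r = 0.45 / √(0.93 × 0.70) = 0.45 / 0.8068 = 0.5578.
Shared true-score variance = 0.5578² = 0.3111 ≈ 0.31.

0.31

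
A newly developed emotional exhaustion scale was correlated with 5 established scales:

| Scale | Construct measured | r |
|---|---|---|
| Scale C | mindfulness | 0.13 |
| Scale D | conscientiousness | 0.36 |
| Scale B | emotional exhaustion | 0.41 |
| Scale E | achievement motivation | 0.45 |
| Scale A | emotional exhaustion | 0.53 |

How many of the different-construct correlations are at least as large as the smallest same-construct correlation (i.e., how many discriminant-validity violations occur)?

1

Convergent (same construct = emotional exhaustion): Scale B, Scale A.
Smallest convergent = 0.41. Discriminant values: 0.13, 0.36, 0.45; count ≥ 0.41 → 1.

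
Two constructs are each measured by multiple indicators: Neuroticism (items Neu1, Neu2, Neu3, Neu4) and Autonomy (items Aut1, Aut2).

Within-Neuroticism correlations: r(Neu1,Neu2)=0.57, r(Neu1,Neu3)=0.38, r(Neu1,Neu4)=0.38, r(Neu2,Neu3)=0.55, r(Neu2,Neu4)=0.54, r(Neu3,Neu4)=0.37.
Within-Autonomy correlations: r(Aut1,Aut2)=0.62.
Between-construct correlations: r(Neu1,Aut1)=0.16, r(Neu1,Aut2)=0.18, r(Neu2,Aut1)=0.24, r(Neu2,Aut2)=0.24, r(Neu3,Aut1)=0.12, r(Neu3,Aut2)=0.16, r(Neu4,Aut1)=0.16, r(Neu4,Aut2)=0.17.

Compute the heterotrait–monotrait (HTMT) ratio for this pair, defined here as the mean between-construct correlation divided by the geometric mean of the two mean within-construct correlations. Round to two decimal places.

Mean between = 1.43/8 = 0.1788.
Mean within-Neu = 2.79/6 = 0.4650; mean within-Aut = 0.62/1 = 0.6200.
Geometric mean = √(0.4650 × 0.6200) = 0.5369.
HTMT = 0.1788 / 0.5369 = 0.33.

0.33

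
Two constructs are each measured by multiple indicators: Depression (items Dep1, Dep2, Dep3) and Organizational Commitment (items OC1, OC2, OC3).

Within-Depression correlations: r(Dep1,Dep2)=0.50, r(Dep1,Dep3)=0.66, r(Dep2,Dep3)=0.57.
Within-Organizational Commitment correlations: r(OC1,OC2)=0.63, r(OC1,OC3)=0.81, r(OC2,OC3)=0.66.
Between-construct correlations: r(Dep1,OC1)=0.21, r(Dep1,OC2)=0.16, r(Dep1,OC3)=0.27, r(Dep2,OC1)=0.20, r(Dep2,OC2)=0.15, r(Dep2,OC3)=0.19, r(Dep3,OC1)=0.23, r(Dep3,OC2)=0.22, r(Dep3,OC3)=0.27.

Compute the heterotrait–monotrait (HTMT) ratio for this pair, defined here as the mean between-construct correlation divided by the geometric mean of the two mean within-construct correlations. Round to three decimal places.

0.332

Mean heterotrait r = 1.90/9 = 0.2111.
Mean within-Dep = 1.73/3 = 0.5767; mean within-OC = 2.10/3 = 0.7000.
Geometric mean = √(0.5767 × 0.7000) = 0.6354.
HTMT = 0.2111 / 0.6354 = 0.332.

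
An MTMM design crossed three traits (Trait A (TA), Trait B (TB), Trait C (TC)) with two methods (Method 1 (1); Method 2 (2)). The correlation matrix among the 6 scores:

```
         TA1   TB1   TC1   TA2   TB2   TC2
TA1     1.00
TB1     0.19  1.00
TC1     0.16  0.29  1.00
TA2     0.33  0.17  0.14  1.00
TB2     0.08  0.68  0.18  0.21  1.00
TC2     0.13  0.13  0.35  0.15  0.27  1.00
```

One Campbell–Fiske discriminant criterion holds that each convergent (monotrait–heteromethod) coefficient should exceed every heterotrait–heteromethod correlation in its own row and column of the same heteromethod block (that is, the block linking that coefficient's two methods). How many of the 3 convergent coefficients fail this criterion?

0

Convergent coefficients and their comparison sets:
TA (methods 1·2): 0.33 vs {0.08, 0.17, 0.13, 0.14} → pass.
TB (methods 1·2): 0.68 vs {0.17, 0.08, 0.13, 0.18} → pass.
TC (methods 1·2): 0.35 vs {0.14, 0.13, 0.18, 0.13} → pass.
0 of 3 fail.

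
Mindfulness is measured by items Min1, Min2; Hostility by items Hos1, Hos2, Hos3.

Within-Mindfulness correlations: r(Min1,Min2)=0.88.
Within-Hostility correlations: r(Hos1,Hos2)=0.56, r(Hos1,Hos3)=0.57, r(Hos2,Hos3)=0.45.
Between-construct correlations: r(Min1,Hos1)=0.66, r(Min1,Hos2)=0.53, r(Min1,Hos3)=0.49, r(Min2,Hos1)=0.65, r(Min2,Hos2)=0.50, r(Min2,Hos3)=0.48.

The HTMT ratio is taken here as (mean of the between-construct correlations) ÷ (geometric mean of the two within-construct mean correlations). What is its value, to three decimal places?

0.810

Mean heterotrait r = 3.31/6 = 0.5517.
Mean within-Min = 0.88/1 = 0.8800; mean within-Hos = 1.58/3 = 0.5267.
Geometric mean = √(0.8800 × 0.5267) = 0.6808.
HTMT = 0.5517 / 0.6808 = 0.810.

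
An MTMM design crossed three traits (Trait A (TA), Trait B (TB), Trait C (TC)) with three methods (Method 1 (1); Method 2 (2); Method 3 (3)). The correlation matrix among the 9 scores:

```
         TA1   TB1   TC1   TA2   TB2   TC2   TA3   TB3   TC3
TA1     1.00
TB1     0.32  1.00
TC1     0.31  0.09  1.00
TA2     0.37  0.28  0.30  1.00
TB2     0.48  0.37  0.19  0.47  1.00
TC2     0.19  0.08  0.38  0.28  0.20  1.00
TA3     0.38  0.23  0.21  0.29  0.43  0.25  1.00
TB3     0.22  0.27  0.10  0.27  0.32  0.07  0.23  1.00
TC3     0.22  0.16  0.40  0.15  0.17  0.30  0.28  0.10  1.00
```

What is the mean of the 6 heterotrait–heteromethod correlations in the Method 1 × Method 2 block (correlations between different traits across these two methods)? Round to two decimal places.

HTHM values (method 1 × method 2): 0.48, 0.19, 0.28, 0.08, 0.30, 0.19; mean = 1.52/6 = 0.25.

0.25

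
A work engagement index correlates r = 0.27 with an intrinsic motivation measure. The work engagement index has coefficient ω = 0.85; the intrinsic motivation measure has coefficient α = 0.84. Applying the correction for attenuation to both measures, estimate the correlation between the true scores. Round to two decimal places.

r_true = r_obs / √(r_xx · r_yy) = 0.27 / √(0.85 × 0.84) = 0.27 / √0.7140 = 0.27 / 0.8450 ≈ 0.32.

0.32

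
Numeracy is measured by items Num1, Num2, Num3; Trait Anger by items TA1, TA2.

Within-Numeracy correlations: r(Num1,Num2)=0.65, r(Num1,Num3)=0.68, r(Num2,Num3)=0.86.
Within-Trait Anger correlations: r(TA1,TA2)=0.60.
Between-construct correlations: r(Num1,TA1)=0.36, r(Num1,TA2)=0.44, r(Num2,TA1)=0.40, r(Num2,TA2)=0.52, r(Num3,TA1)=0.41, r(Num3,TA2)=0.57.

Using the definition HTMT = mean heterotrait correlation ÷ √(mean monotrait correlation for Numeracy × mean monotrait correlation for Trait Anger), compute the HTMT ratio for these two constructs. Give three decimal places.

0.680

Mean heterotrait r = 2.70/6 = 0.4500.
Mean within-Num = 2.19/3 = 0.7300; mean within-TA = 0.60/1 = 0.6000.
Geometric mean = √(0.7300 × 0.6000) = 0.6618.
HTMT = 0.4500 / 0.6618 = 0.680.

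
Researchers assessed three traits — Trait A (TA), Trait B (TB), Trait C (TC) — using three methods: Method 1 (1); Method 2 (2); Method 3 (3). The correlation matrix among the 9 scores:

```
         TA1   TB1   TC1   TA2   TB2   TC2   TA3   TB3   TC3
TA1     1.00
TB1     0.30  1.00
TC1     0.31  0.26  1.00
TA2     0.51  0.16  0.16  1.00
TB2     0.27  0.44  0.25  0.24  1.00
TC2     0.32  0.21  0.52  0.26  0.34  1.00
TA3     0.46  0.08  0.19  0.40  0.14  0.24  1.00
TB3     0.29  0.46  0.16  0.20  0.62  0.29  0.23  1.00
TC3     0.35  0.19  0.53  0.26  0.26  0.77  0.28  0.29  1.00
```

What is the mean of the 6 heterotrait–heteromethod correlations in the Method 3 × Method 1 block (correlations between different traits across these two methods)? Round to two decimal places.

HTHM values (method 3 × method 1): 0.08, 0.19, 0.29, 0.16, 0.35, 0.19; mean = 1.26/6 = 0.21.

0.21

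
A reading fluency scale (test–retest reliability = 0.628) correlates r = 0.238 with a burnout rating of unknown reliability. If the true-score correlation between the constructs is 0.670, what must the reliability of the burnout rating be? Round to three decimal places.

r_true = r_obs / √(r_xx · r_yy) ⇒ 0.670 = 0.238 / √(0.628 · r_yy).
√(0.628 · r_yy) = 0.238 / 0.670 = 0.3552; 0.628 · r_yy = 0.1262; r_yy = 0.1262 / 0.628 ≈ 0.201.

0.201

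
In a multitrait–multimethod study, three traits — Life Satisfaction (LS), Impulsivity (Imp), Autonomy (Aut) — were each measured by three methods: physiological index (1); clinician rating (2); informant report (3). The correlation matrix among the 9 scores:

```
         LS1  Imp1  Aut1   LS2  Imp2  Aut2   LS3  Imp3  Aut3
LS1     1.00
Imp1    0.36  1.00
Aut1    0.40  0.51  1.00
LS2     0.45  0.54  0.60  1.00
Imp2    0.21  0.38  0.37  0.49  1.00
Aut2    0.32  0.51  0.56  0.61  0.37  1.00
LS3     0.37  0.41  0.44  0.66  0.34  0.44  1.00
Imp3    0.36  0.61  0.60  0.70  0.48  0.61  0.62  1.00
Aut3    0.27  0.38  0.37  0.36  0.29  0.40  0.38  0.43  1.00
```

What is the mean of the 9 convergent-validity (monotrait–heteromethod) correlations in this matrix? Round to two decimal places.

Convergent values: 0.45, 0.37, 0.66, 0.38, 0.61, 0.48, 0.56, 0.37, 0.40; mean = 4.28/9 = 0.48.

0.48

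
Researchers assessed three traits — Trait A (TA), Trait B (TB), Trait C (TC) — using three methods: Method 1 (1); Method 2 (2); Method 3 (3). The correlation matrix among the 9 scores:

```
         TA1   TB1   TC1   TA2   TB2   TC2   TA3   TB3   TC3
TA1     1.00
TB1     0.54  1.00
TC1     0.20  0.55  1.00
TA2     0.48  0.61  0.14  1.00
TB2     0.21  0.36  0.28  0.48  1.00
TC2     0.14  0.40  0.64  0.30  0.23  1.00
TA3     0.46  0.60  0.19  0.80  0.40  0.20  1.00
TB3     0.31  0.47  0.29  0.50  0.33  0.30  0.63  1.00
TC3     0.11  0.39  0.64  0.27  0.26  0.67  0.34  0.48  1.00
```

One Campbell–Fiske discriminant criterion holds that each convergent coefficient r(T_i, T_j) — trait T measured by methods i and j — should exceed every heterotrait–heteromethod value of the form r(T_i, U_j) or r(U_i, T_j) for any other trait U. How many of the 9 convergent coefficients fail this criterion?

Checking each validity diagonal entry against its comparison values:
TA (methods 1·2): 0.48 vs {0.21, 0.61, 0.14, 0.14} → fail.
TA (methods 1·3): 0.46 vs {0.31, 0.60, 0.11, 0.19} → fail.
TA (methods 2·3): 0.80 vs {0.50, 0.40, 0.27, 0.20} → pass.
TB (methods 1·2): 0.36 vs {0.61, 0.21, 0.40, 0.28} → fail.
TB (methods 1·3): 0.47 vs {0.60, 0.31, 0.39, 0.29} → fail.
TB (methods 2·3): 0.33 vs {0.40, 0.50, 0.26, 0.30} → fail.
TC (methods 1·2): 0.64 vs {0.14, 0.14, 0.28, 0.40} → pass.
TC (methods 1·3): 0.64 vs {0.19, 0.11, 0.29, 0.39} → pass.
TC (methods 2·3): 0.67 vs {0.20, 0.27, 0.30, 0.26} → pass.
5 of 9 fail.

5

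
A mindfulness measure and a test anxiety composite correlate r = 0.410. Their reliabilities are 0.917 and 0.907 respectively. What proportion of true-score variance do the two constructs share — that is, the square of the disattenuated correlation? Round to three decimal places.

Disattenuated r = 0.410 / √(0.917 × 0.907) = 0.410 / 0.9120 = 0.4496.
Shared true-score variance = 0.4496² = 0.2021 ≈ 0.202.

0.202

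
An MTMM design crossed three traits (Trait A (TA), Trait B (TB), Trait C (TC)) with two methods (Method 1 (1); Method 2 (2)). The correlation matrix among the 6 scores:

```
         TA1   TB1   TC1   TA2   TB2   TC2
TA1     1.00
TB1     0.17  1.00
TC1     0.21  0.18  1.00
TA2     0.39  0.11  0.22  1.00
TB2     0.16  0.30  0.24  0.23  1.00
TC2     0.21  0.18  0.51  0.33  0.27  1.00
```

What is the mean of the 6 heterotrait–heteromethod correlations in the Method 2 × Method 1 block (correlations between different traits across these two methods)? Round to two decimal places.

0.19

HTHM values (method 2 × method 1): 0.11, 0.22, 0.16, 0.24, 0.21, 0.18; mean = 1.12/6 = 0.19.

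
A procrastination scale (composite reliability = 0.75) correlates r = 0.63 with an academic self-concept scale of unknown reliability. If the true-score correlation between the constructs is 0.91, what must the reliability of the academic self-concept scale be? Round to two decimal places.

r_true = r_obs / √(r_xx · r_yy) ⇒ 0.91 = 0.63 / √(0.75 · r_yy).
√(0.75 · r_yy) = 0.63 / 0.91 = 0.6923; 0.75 · r_yy = 0.4793; r_yy = 0.4793 / 0.75 ≈ 0.64.

0.64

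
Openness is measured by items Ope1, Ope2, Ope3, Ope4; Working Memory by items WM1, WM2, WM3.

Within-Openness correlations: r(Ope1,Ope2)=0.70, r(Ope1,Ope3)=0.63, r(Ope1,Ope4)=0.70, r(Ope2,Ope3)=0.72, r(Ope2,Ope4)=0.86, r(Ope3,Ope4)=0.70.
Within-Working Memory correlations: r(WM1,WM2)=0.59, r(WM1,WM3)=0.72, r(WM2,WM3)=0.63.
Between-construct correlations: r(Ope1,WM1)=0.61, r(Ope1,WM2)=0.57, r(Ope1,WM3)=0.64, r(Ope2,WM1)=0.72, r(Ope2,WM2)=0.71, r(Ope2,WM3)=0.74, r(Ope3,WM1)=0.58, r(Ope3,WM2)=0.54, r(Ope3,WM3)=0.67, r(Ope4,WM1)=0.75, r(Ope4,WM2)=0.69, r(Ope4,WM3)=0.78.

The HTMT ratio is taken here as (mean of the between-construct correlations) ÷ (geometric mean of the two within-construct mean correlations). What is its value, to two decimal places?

0.98

Between-construct mean = 8.00/12 = 0.6667.
Mean within-Ope = 4.31/6 = 0.7183; mean within-WM = 1.94/3 = 0.6467.
Geometric mean = √(0.7183 × 0.6467) = 0.6816.
HTMT = 0.6667 / 0.6816 = 0.98.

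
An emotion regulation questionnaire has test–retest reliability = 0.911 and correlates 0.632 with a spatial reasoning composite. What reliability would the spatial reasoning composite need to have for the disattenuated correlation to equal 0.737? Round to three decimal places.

r_true = r_obs / √(r_xx · r_yy) ⇒ 0.737 = 0.632 / √(0.911 · r_yy).
√(0.911 · r_yy) = 0.632 / 0.737 = 0.8575; 0.911 · r_yy = 0.7353; r_yy = 0.7353 / 0.911 ≈ 0.807.

0.807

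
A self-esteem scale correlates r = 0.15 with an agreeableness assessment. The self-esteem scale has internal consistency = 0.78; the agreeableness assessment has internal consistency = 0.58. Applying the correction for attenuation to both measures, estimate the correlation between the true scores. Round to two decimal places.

0.22

r_true = r_obs / √(r_xx · r_yy) = 0.15 / √(0.78 × 0.58) = 0.15 / √0.4524 = 0.15 / 0.6726 ≈ 0.22.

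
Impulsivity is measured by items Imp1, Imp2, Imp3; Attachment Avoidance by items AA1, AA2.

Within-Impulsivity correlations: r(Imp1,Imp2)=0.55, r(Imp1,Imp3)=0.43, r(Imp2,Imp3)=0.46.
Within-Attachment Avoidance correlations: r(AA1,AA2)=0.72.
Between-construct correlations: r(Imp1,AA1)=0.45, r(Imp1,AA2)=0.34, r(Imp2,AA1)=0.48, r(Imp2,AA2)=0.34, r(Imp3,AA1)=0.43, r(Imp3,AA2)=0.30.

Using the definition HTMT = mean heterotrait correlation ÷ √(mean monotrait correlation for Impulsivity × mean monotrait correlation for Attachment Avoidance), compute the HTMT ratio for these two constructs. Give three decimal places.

Between-construct mean = 2.34/6 = 0.3900.
Mean within-Imp = 1.44/3 = 0.4800; mean within-AA = 0.72/1 = 0.7200.
Geometric mean = √(0.4800 × 0.7200) = 0.5879.
HTMT = 0.3900 / 0.5879 = 0.663.

0.663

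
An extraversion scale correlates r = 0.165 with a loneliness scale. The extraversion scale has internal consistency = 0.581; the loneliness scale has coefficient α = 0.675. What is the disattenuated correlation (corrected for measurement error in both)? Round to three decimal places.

r_true = r_obs / √(r_xx · r_yy) = 0.165 / √(0.581 × 0.675) = 0.165 / √0.392175 = 0.165 / 0.6262 ≈ 0.263.

0.263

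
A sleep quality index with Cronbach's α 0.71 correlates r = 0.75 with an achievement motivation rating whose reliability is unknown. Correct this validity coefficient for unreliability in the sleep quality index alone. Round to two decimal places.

Single correction: r_c = r_obs / √r_xx = 0.75 / √0.71 = 0.75 / 0.8426 ≈ 0.89.

0.89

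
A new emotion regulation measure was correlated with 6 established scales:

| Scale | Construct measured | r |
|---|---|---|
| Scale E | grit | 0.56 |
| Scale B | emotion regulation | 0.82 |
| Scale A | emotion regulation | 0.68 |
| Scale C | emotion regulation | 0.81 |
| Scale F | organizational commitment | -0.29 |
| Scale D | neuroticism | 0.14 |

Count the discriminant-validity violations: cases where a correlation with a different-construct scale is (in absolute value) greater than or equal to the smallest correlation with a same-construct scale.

Convergent (same construct = emotion regulation): Scale B, Scale A, Scale C.
Smallest convergent = 0.68. Discriminant |r|: 0.56, 0.29, 0.14; count ≥ 0.68 → 0.

0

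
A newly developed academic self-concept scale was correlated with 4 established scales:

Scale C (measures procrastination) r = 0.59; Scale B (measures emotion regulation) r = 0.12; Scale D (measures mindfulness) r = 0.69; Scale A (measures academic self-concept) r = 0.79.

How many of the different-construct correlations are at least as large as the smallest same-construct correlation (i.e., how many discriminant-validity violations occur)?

Convergent (same construct = academic self-concept): Scale A.
Smallest convergent = 0.79. Discriminant values: 0.59, 0.12, 0.69; count ≥ 0.79 → 0.

0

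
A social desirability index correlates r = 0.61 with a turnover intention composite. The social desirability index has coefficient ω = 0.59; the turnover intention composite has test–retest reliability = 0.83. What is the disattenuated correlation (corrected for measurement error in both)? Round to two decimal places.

0.87

r_true = r_obs / √(r_xx · r_yy) = 0.61 / √(0.59 × 0.83) = 0.61 / √0.4897 = 0.61 / 0.6998 ≈ 0.87.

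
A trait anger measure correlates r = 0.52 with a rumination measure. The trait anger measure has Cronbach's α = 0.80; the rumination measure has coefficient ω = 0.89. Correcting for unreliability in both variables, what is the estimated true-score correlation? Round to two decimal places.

r_true = r_obs / √(r_xx · r_yy) = 0.52 / √(0.80 × 0.89) = 0.52 / √0.7120 = 0.52 / 0.8438 ≈ 0.62.

0.62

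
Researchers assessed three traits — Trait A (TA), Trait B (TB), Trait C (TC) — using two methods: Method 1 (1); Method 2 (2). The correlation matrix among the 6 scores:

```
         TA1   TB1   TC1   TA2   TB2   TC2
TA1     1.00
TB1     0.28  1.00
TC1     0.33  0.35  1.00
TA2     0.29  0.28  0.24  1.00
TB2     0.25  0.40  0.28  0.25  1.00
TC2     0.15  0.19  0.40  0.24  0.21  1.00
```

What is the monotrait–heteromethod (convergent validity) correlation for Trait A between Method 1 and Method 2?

0.29

Same trait (TA), different methods: r(TA1, TA2) = 0.29.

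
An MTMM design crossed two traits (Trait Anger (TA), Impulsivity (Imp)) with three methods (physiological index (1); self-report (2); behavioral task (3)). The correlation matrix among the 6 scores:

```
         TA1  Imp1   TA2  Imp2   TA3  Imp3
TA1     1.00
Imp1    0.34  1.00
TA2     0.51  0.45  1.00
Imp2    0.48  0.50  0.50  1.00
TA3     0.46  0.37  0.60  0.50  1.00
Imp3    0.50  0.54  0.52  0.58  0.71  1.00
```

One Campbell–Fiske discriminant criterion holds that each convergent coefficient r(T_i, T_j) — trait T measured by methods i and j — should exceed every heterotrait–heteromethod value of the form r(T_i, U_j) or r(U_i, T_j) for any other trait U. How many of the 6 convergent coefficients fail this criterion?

Each convergent coefficient versus the relevant comparison correlations:
TA (methods 1·2): 0.51 vs {0.48, 0.45} → pass.
TA (methods 1·3): 0.46 vs {0.50, 0.37} → fail.
TA (methods 2·3): 0.60 vs {0.52, 0.50} → pass.
Imp (methods 1·2): 0.50 vs {0.45, 0.48} → pass.
Imp (methods 1·3): 0.54 vs {0.37, 0.50} → pass.
Imp (methods 2·3): 0.58 vs {0.50, 0.52} → pass.
1 of 6 fail.

1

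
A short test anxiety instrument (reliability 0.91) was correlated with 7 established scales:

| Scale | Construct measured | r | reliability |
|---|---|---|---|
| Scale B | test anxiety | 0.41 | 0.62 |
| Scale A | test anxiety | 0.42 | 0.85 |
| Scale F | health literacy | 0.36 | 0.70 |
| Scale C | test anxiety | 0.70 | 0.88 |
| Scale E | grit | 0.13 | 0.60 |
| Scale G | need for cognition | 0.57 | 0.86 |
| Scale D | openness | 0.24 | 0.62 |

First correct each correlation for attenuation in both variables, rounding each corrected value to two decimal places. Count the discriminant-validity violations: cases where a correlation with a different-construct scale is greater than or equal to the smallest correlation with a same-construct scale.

Disattenuated r (r / √(r_scale · r_new)):
  Scale B (conv): 0.41 / √(0.62·0.91) = 0.55
  Scale A (conv): 0.42 / √(0.85·0.91) = 0.48
  Scale F (disc): 0.36 / √(0.70·0.91) = 0.45
  Scale C (conv): 0.70 / √(0.88·0.91) = 0.78
  Scale E (disc): 0.13 / √(0.60·0.91) = 0.18
  Scale G (disc): 0.57 / √(0.86·0.91) = 0.64
  Scale D (disc): 0.24 / √(0.62·0.91) = 0.32
Smallest convergent = 0.48. Discriminant values: 0.45, 0.18, 0.64, 0.32; count ≥ 0.48 → 1.

1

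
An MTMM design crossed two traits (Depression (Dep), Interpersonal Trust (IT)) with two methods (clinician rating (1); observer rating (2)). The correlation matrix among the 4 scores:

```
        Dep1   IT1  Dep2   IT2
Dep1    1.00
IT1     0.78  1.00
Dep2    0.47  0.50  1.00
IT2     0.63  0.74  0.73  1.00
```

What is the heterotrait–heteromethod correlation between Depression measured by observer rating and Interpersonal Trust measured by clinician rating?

Different traits and methods: r(Dep2, IT1) = 0.50.

0.50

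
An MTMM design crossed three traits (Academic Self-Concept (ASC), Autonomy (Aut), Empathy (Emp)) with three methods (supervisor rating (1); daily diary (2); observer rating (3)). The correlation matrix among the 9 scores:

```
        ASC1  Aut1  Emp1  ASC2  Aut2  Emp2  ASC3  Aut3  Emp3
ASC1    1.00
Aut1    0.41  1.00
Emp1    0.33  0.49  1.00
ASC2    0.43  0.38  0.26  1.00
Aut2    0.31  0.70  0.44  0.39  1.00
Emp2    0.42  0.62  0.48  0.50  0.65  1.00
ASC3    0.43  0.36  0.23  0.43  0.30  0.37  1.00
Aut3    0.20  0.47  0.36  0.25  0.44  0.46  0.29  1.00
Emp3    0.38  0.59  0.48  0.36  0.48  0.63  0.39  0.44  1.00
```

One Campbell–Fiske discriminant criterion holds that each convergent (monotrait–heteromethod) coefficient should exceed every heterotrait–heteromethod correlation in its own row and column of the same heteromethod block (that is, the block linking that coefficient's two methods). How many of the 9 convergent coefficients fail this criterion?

4

Each convergent coefficient versus the relevant comparison correlations:
ASC (methods 1·2): 0.43 vs {0.31, 0.38, 0.42, 0.26} → pass.
ASC (methods 1·3): 0.43 vs {0.20, 0.36, 0.38, 0.23} → pass.
ASC (methods 2·3): 0.43 vs {0.25, 0.30, 0.36, 0.37} → pass.
Aut (methods 1·2): 0.70 vs {0.38, 0.31, 0.62, 0.44} → pass.
Aut (methods 1·3): 0.47 vs {0.36, 0.20, 0.59, 0.36} → fail.
Aut (methods 2·3): 0.44 vs {0.30, 0.25, 0.48, 0.46} → fail.
Emp (methods 1·2): 0.48 vs {0.26, 0.42, 0.44, 0.62} → fail.
Emp (methods 1·3): 0.48 vs {0.23, 0.38, 0.36, 0.59} → fail.
Emp (methods 2·3): 0.63 vs {0.37, 0.36, 0.46, 0.48} → pass.
4 of 9 fail.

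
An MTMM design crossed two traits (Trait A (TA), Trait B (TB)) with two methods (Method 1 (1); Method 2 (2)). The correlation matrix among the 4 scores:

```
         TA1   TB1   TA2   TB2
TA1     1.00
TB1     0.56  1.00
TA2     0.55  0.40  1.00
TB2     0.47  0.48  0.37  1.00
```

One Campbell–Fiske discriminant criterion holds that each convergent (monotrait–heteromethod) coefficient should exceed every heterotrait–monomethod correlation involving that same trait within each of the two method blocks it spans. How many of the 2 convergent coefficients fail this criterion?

Each convergent coefficient versus the relevant comparison correlations:
TA (methods 1·2): 0.55 vs {0.56, 0.37} → fail.
TB (methods 1·2): 0.48 vs {0.56, 0.37} → fail.
2 of 2 fail.

2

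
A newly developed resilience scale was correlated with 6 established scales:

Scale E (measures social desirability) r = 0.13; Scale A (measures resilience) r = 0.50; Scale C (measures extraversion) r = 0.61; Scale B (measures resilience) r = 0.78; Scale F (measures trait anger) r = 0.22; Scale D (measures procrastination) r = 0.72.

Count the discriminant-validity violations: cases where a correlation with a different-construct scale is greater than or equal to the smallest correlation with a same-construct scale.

2

Convergent (same construct = resilience): Scale A, Scale B.
Smallest convergent = 0.50. Discriminant values: 0.13, 0.61, 0.22, 0.72; count ≥ 0.50 → 2.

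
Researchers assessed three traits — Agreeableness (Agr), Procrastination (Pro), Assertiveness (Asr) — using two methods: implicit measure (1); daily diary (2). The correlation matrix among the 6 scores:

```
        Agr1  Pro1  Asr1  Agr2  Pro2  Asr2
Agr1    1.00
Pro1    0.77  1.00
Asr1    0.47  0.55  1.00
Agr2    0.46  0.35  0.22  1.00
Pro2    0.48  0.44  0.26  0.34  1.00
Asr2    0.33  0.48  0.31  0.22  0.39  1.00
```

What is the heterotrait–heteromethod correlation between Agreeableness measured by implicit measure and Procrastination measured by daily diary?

Different traits and methods: r(Agr1, Pro2) = 0.48.

0.48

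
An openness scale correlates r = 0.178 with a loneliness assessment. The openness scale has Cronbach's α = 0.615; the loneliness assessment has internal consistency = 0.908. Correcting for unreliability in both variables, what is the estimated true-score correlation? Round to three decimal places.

r_true = r_obs / √(r_xx · r_yy) = 0.178 / √(0.615 × 0.908) = 0.178 / √0.558420 = 0.178 / 0.7473 ≈ 0.238.

0.238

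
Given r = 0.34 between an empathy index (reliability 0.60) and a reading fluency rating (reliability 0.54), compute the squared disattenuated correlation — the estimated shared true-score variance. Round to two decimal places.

Disattenuated r = 0.34 / √(0.60 × 0.54) = 0.34 / 0.5692 = 0.5973.
Shared true-score variance = 0.5973² = 0.3568 ≈ 0.36.

0.36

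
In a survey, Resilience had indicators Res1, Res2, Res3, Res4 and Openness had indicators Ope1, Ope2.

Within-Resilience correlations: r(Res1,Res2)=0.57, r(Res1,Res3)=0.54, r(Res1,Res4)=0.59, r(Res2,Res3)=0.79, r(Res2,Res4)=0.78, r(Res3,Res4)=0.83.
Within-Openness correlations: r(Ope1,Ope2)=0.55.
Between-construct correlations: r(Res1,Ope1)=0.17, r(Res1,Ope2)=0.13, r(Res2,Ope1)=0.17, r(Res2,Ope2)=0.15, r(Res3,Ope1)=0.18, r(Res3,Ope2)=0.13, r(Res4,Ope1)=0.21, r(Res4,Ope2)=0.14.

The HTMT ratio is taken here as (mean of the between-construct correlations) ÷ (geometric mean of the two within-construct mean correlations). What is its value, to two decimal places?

Between-construct mean = 1.28/8 = 0.1600.
Mean within-Res = 4.10/6 = 0.6833; mean within-Ope = 0.55/1 = 0.5500.
Geometric mean = √(0.6833 × 0.5500) = 0.6130.
HTMT = 0.1600 / 0.6130 = 0.26.

0.26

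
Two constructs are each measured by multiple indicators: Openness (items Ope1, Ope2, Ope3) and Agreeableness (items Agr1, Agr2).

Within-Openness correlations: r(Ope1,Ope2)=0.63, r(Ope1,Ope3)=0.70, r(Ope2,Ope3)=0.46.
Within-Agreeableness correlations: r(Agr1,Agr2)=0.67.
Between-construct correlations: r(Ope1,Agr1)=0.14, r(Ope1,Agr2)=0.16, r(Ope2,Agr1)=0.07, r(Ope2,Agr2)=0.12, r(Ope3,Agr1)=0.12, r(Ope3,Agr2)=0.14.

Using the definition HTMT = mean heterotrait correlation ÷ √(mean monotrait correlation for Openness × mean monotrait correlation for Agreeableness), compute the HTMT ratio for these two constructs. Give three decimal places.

Between-construct mean = 0.75/6 = 0.1250.
Mean within-Ope = 1.79/3 = 0.5967; mean within-Agr = 0.67/1 = 0.6700.
Geometric mean = √(0.5967 × 0.6700) = 0.6323.
HTMT = 0.1250 / 0.6323 = 0.198.

0.198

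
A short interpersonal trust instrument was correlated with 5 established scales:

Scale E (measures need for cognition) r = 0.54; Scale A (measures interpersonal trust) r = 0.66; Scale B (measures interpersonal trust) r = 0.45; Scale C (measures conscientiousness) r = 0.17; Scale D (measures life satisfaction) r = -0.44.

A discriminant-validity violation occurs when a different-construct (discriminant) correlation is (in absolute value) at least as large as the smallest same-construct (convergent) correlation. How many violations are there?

Convergent (same construct = interpersonal trust): Scale A, Scale B.
Smallest convergent = 0.45. Discriminant |r|: 0.54, 0.17, 0.44; count ≥ 0.45 → 1.

1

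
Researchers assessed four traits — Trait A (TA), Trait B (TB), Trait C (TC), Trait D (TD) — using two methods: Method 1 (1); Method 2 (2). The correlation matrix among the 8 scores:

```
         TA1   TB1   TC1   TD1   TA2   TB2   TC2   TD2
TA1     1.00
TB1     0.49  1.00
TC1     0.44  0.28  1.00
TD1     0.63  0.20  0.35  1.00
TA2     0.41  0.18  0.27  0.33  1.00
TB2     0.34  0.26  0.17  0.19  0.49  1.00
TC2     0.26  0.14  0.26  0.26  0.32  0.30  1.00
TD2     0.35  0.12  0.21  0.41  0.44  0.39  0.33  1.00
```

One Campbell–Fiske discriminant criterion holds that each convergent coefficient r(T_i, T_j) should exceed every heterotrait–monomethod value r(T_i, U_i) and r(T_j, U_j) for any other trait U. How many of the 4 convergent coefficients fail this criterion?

Convergent coefficients and their comparison sets:
TA (methods 1·2): 0.41 vs {0.49, 0.49, 0.44, 0.32, 0.63, 0.44} → fail.
TB (methods 1·2): 0.26 vs {0.49, 0.49, 0.28, 0.30, 0.20, 0.39} → fail.
TC (methods 1·2): 0.26 vs {0.44, 0.32, 0.28, 0.30, 0.35, 0.33} → fail.
TD (methods 1·2): 0.41 vs {0.63, 0.44, 0.20, 0.39, 0.35, 0.33} → fail.
4 of 4 fail.

4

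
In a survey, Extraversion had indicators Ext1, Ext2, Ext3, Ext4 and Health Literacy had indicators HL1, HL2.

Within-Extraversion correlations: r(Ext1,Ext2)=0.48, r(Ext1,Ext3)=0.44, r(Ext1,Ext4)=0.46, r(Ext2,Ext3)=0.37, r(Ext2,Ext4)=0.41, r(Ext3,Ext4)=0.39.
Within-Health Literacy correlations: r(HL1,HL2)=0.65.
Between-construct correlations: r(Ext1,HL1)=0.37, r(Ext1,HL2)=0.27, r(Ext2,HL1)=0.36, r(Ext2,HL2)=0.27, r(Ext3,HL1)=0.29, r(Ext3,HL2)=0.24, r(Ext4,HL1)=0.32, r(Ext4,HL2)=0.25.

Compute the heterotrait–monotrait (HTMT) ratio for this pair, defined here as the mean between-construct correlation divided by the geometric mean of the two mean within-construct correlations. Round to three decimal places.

Mean between = 2.37/8 = 0.2963.
Mean within-Ext = 2.55/6 = 0.4250; mean within-HL = 0.65/1 = 0.6500.
Geometric mean = √(0.4250 × 0.6500) = 0.5256.
HTMT = 0.2963 / 0.5256 = 0.564.

0.564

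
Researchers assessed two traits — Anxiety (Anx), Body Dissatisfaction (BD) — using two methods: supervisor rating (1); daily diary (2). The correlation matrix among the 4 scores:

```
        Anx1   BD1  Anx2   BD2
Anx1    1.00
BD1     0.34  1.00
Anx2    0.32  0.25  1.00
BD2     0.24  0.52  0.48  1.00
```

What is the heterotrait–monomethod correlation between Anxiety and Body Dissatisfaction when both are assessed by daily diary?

0.48

Different traits, same method: r(Anx2, BD2) = 0.48.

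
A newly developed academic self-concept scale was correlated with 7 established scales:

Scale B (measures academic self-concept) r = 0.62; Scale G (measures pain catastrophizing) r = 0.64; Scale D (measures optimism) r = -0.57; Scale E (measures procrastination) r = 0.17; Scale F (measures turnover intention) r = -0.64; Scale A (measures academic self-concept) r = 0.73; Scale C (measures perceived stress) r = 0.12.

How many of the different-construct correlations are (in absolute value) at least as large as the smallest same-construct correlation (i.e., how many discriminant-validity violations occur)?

2

Convergent (same construct = academic self-concept): Scale B, Scale A.
Smallest convergent = 0.62. Discriminant |r|: 0.64, 0.57, 0.17, 0.64, 0.12; count ≥ 0.62 → 2.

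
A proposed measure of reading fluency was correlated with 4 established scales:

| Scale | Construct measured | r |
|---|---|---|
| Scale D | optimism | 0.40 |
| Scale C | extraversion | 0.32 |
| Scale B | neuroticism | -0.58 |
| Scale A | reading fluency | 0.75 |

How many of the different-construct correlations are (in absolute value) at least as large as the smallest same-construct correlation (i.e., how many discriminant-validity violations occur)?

0

Convergent (same construct = reading fluency): Scale A.
Smallest convergent = 0.75. Discriminant |r|: 0.40, 0.32, 0.58; count ≥ 0.75 → 0.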